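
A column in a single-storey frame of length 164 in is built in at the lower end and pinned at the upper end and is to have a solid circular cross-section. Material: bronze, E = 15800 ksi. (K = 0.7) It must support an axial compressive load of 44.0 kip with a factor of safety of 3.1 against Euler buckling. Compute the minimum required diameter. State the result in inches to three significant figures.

Required P_cr = n·P = 3.1 × 44.0 = 136.4 kip
L_e = K·L = 0.7 × 164 = 114.8 in
Required I = P_cr·L_e²/(π²E) = 1.364×10^5 × 114.8² / (π² × 1.58×10^7) = 11.53 in⁴
Solid circle: I = πd⁴/64  ⇒  d = (64I/π)^(1/4) = (64×11.53/π)^(1/4) = 3.91 in

d ≈ 3.91 in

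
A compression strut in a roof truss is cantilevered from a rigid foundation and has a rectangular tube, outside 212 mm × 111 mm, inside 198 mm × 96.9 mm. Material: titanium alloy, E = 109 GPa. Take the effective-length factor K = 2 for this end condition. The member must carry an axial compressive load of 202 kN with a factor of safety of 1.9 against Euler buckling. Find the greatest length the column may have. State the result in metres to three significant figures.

L_max ≈ 2.53 m

Weak-axis I_min = (h_o·b_o³ − h_i·b_i³)/12 with b_o = 111, b_i = 96.90 mm (shorter outer/inner sides).
I_min = (212×111³ − 198.0×96.90³)/12 = 9.149×10^6 mm⁴
I = 9.149×10^-6 m⁴
Required critical load P_cr = n·P = 1.9 × 202 = 383.8 kN = 3.838×10^5 N
From P_cr = π²EI/(K·L)²:  L = (1/K)·√(π²EI/P_cr) = (1/2)·√(π²×1.09×10^11×9.149×10^-6/3.838×10^5)
L = 2.53 m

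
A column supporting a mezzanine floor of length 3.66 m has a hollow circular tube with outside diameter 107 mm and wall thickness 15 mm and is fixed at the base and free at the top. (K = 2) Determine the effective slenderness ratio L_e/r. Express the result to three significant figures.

Inner diameter d_i = 107 − 2×15 = 77.00 mm
I = π(d_o⁴ − d_i⁴)/64 = π(107⁴ − 77.00⁴)/64 = 4.709×10^6 mm⁴
A = 4.335×10^3 mm²;  r_min = √(I/A) = √(4.709×10^6/4.335×10^3) = 32.96 mm
L_e = K·L = 2 × 3.66 m = 7.320 m = 7320.0 mm
λ = L_e / r_min = 7320.0 / 32.96 = 222

λ ≈ 222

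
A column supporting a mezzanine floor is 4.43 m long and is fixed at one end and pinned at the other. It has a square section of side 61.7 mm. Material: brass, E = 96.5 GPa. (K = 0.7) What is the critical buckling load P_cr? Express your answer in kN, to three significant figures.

P_cr ≈ 120 kN

I = a⁴/12 = 61.7⁴/12 = 1.208×10^6 mm⁴
I = 1.208×10^6 mm⁴ = 1.208×10^-6 m⁴
Effective length L_e = K·L = 0.7 × 4.43 = 3.101 m
P_cr = π²EI / L_e² = π² × 96.5×10⁹ × 1.208×10^-6 / 3.101² = 1.196×10^5 N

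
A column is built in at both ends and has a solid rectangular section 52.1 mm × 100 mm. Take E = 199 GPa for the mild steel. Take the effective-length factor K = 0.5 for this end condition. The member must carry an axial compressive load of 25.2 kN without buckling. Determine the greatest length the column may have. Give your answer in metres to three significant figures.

Buckling occurs about the weak axis: I_min = h·b³/12 with b = 52.1 mm (the shorter side).
I_min = 100×52.1³/12 = 1.179×10^6 mm⁴
I = 1.179×10^-6 m⁴
At the buckling limit P_cr = P = 2.520×10^4 N
From P_cr = π²EI/(K·L)²:  L = (1/K)·√(π²EI/P_cr) = (1/0.5)·√(π²×1.99×10^11×1.179×10^-6/2.520×10^4)
L = 19.2 m

L_max ≈ 19.2 m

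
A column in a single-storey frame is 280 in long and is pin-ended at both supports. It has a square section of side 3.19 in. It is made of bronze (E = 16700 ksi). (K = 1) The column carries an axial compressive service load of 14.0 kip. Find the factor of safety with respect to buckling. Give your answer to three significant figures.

I = a⁴/12 = 3.19⁴/12 = 8.629 in⁴
Effective length L_e = K·L = 1 × 280 = 280.0 in
P_cr = π²EI / L_e² = π² × 16700×10³ × 8.629 / 280.0² = 1.814×10^4 lb
Factor of safety n = P_cr / P = 18.142 / 14.0 = 1.30

n ≈ 1.30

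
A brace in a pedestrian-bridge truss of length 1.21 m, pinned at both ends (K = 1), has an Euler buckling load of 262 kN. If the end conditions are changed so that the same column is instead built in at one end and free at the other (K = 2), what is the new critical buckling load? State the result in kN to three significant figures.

P_cr ≈ 65.5 kN

P_cr ∝ 1/K², so P_cr,new = P_cr,old × (K_old/K_new)² = 262 × (1/2)²
= 262 × 0.2500 = 65.5 kN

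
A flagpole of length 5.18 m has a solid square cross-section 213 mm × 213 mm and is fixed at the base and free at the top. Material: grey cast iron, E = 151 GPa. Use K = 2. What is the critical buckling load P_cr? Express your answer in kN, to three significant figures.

P_cr ≈ 2380 kN

I = a⁴/12 = 213⁴/12 = 1.715×10^8 mm⁴
I = 1.715×10^8 mm⁴ = 1.715×10^-4 m⁴
Effective length L_e = K·L = 2 × 5.18 = 10.36 m
P_cr = π²EI / L_e² = π² × 151×10⁹ × 1.715×10^-4 / 10.36² = 2.382×10^6 N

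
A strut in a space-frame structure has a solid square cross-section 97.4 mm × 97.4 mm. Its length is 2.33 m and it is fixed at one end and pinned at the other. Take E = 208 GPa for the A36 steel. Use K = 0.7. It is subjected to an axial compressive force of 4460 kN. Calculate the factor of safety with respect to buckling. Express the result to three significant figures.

n ≈ 1.30

I = a⁴/12 = 97.4⁴/12 = 7.500×10^6 mm⁴
I = 7.500×10^6 mm⁴ = 7.500×10^-6 m⁴
Effective length L_e = K·L = 0.7 × 2.33 = 1.631 m
P_cr = π²EI / L_e² = π² × 208×10⁹ × 7.500×10^-6 / 1.631² = 5.788×10^6 N
Factor of safety n = P_cr / P = 5787.7 / 4460 = 1.30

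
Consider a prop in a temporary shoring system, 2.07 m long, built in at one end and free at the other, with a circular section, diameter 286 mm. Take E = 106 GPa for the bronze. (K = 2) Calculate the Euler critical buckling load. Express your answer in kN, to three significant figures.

P_cr ≈ 20000 kN

I = πd⁴/64 = π×286⁴/64 = 3.284×10^8 mm⁴
I = 3.284×10^8 mm⁴ = 3.284×10^-4 m⁴
Effective length L_e = K·L = 2 × 2.07 = 4.140 m
P_cr = π²EI / L_e² = π² × 106×10⁹ × 3.284×10^-4 / 4.140² = 2.005×10^7 N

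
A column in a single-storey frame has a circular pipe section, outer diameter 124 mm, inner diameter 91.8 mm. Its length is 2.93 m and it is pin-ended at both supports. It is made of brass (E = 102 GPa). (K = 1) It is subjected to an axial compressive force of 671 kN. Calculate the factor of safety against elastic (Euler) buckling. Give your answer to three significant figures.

d_o = 124 mm, d_i = 91.8 mm
I = π(d_o⁴ − d_i⁴)/64 = π(124⁴ − 91.80⁴)/64 = 8.119×10^6 mm⁴
I = 8.119×10^6 mm⁴ = 8.119×10^-6 m⁴
Effective length L_e = K·L = 1 × 2.93 = 2.930 m
P_cr = π²EI / L_e² = π² × 102×10⁹ × 8.119×10^-6 / 2.930² = 9.521×10^5 N
Factor of safety n = P_cr / P = 952.09 / 671 = 1.42

n ≈ 1.42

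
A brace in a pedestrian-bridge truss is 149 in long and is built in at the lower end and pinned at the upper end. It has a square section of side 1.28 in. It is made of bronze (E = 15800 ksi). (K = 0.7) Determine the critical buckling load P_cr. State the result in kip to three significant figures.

P_cr ≈ 3.21 kip

I = a⁴/12 = 1.28⁴/12 = 0.2237 in⁴
Effective length L_e = K·L = 0.7 × 149 = 104.3 in
P_cr = π²EI / L_e² = π² × 15800×10³ × 0.2237 / 104.3² = 3.207×10^3 lb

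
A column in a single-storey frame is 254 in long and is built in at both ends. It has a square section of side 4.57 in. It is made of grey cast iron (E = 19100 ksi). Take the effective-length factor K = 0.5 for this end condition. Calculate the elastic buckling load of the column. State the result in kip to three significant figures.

I = a⁴/12 = 4.57⁴/12 = 36.35 in⁴
Effective length L_e = K·L = 0.5 × 254 = 127.0 in
P_cr = π²EI / L_e² = π² × 19100×10³ × 36.35 / 127.0² = 4.248×10^5 lb

P_cr ≈ 425 kip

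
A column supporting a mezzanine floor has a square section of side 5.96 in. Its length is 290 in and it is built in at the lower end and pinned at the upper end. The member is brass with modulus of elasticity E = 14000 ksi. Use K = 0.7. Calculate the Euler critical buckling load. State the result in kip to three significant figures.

P_cr ≈ 353 kip

I = a⁴/12 = 5.96⁴/12 = 105.1 in⁴
Effective length L_e = K·L = 0.7 × 290 = 203.0 in
P_cr = π²EI / L_e² = π² × 14000×10³ × 105.1 / 203.0² = 3.526×10^5 lb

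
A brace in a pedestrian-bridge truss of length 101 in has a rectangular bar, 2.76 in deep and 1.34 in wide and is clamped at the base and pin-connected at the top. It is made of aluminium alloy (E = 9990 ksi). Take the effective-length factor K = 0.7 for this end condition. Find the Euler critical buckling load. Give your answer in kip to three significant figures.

P_cr ≈ 10.9 kip

Buckling occurs about the weak axis: I_min = h·b³/12 with b = 1.34 in (the shorter side).
I_min = 2.76×1.34³/12 = 0.5534 in⁴
Effective length L_e = K·L = 0.7 × 101 = 70.70 in
P_cr = π²EI / L_e² = π² × 9990×10³ × 0.5534 / 70.70² = 1.092×10^4 lb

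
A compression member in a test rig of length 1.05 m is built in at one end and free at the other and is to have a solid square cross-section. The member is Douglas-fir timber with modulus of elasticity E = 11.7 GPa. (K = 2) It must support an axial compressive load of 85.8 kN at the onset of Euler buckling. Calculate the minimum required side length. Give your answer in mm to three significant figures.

L_e = K·L = 2 × 1.05 = 2.100 m
Required I = P_cr·L_e²/(π²E) = 8.580×10^4 × 2.100² / (π² × 1.17×10^10) = 3.277×10^-6 m⁴
I_req = 3.277×10^6 mm⁴
Solid square: I = a⁴/12  ⇒  a = (12I)^(1/4) = (12×3.277×10^6)^(1/4) = 79.2 mm

a ≈ 79.2 mm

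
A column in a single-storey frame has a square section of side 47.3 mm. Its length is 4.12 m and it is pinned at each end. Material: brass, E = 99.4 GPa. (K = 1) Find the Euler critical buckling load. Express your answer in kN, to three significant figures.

I = a⁴/12 = 47.3⁴/12 = 4.171×10^5 mm⁴
I = 4.171×10^5 mm⁴ = 4.171×10^-7 m⁴
Effective length L_e = K·L = 1 × 4.12 = 4.120 m
P_cr = π²EI / L_e² = π² × 99.4×10⁹ × 4.171×10^-7 / 4.120² = 2.411×10^4 N

P_cr ≈ 24.1 kN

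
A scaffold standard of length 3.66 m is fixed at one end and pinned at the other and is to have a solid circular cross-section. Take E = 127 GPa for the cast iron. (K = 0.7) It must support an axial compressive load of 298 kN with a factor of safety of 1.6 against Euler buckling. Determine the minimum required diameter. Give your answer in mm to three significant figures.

d ≈ 84.5 mm

Required P_cr = n·P = 1.6 × 298 = 476.8 kN
L_e = K·L = 0.7 × 3.66 = 2.562 m
Required I = P_cr·L_e²/(π²E) = 4.768×10^5 × 2.562² / (π² × 1.27×10^11) = 2.497×10^-6 m⁴
I_req = 2.497×10^6 mm⁴
Solid circle: I = πd⁴/64  ⇒  d = (64I/π)^(1/4) = (64×2.497×10^6/π)^(1/4) = 84.5 mm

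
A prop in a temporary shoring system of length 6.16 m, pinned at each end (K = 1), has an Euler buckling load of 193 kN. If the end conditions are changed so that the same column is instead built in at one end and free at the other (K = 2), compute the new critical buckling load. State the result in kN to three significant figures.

P_cr ≈ 48.2 kN

P_cr ∝ 1/K², so P_cr,new = P_cr,old × (K_old/K_new)² = 193 × (1/2)²
= 193 × 0.2500 = 48.2 kN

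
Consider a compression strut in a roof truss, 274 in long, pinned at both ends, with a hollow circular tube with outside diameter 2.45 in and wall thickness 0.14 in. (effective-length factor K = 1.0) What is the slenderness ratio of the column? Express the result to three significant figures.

λ ≈ 335

Inner diameter d_i = 2.45 − 2×0.14 = 2.170 in
I = π(d_o⁴ − d_i⁴)/64 = π(2.45⁴ − 2.170⁴)/64 = 0.6802 in⁴
A = 1.016 in²;  r_min = √(I/A) = √(0.6802/1.016) = 0.8182 in
L_e = K·L = 1 × 274 = 274.0 in
λ = L_e / r_min = 274.00 / 0.8182 = 335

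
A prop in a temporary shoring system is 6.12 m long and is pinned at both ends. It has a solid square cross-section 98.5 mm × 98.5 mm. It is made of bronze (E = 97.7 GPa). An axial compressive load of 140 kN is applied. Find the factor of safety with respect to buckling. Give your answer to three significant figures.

n ≈ 1.44

I = a⁴/12 = 98.5⁴/12 = 7.844×10^6 mm⁴
I = 7.844×10^6 mm⁴ = 7.844×10^-6 m⁴
Effective length L_e = K·L = 1 × 6.12 = 6.120 m
P_cr = π²EI / L_e² = π² × 97.7×10⁹ × 7.844×10^-6 / 6.120² = 2.020×10^5 N
Factor of safety n = P_cr / P = 201.96 / 140 = 1.44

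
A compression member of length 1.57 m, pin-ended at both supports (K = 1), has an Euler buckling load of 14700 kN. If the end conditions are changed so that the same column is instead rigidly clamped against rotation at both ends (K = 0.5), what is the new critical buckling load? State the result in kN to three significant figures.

P_cr ≈ 58800 kN

P_cr ∝ 1/K², so P_cr,new = P_cr,old × (K_old/K_new)² = 14700 × (1/0.5)²
= 14700 × 4.000 = 58800 kN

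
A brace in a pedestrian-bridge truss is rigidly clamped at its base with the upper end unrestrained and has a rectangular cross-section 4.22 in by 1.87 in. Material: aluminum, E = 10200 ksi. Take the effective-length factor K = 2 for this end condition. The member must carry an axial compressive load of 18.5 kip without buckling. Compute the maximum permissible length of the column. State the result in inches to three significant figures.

L_max ≈ 55.9 in

Buckling occurs about the weak axis: I_min = h·b³/12 with b = 1.87 in (the shorter side).
I_min = 4.22×1.87³/12 = 2.300 in⁴
At the buckling limit P_cr = P = 1.850×10^4 lb
From P_cr = π²EI/(K·L)²:  L = (1/K)·√(π²EI/P_cr) = (1/2)·√(π²×1.02×10^7×2.300/1.850×10^4)
L = 55.9 in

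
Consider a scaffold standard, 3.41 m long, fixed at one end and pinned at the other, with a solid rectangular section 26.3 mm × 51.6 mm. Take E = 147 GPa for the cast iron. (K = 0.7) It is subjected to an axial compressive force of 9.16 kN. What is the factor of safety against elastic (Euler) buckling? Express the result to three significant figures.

Buckling occurs about the weak axis: I_min = h·b³/12 with b = 26.3 mm (the shorter side).
I_min = 51.6×26.3³/12 = 7.822×10^4 mm⁴
I = 7.822×10^4 mm⁴ = 7.822×10^-8 m⁴
Effective length L_e = K·L = 0.7 × 3.41 = 2.387 m
P_cr = π²EI / L_e² = π² × 147×10⁹ × 7.822×10^-8 / 2.387² = 1.992×10^4 N
Factor of safety n = P_cr / P = 19.918 / 9.16 = 2.17

n ≈ 2.17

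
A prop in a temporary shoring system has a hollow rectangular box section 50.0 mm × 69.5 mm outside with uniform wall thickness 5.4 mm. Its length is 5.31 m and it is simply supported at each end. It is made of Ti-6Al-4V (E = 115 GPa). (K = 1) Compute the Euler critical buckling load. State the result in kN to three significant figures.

P_cr ≈ 17.3 kN

Inner dimensions: h_i = 69.5 − 2×5.4 = 58.70 mm, b_i = 50.0 − 2×5.4 = 39.20 mm
Weak-axis I_min = (h_o·b_o³ − h_i·b_i³)/12 with b_o = 50.0, b_i = 39.20 mm (shorter outer/inner sides).
I_min = (69.5×50.0³ − 58.70×39.20³)/12 = 4.293×10^5 mm⁴
I = 4.293×10^5 mm⁴ = 4.293×10^-7 m⁴
Effective length L_e = K·L = 1 × 5.31 = 5.310 m
P_cr = π²EI / L_e² = π² × 115×10⁹ × 4.293×10^-7 / 5.310² = 1.728×10^4 N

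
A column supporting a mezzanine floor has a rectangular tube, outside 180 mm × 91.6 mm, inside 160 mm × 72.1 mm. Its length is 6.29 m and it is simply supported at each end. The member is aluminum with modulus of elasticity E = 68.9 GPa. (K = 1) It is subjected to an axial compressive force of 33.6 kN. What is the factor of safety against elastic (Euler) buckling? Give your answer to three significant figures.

n ≈ 3.34

Weak-axis I_min = (h_o·b_o³ − h_i·b_i³)/12 with b_o = 91.6, b_i = 72.10 mm (shorter outer/inner sides).
I_min = (180×91.6³ − 160.0×72.10³)/12 = 6.531×10^6 mm⁴
I = 6.531×10^6 mm⁴ = 6.531×10^-6 m⁴
Effective length L_e = K·L = 1 × 6.29 = 6.290 m
P_cr = π²EI / L_e² = π² × 68.9×10⁹ × 6.531×10^-6 / 6.290² = 1.123×10^5 N
Factor of safety n = P_cr / P = 112.26 / 33.6 = 3.34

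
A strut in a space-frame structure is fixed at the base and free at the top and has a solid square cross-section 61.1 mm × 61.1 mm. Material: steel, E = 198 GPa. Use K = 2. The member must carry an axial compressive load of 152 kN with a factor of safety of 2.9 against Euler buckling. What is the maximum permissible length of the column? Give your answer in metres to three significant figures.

L_max ≈ 1.13 m

I = a⁴/12 = 61.1⁴/12 = 1.161×10^6 mm⁴
I = 1.161×10^-6 m⁴
Required critical load P_cr = n·P = 2.9 × 152 = 440.8 kN = 4.408×10^5 N
From P_cr = π²EI/(K·L)²:  L = (1/K)·√(π²EI/P_cr) = (1/2)·√(π²×1.98×10^11×1.161×10^-6/4.408×10^5)
L = 1.13 m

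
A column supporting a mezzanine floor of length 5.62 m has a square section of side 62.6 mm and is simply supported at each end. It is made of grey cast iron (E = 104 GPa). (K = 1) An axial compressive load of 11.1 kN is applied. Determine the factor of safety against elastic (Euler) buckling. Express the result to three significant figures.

I = a⁴/12 = 62.6⁴/12 = 1.280×10^6 mm⁴
I = 1.280×10^6 mm⁴ = 1.280×10^-6 m⁴
Effective length L_e = K·L = 1 × 5.62 = 5.620 m
P_cr = π²EI / L_e² = π² × 104×10⁹ × 1.280×10^-6 / 5.620² = 4.159×10^4 N
Factor of safety n = P_cr / P = 41.589 / 11.1 = 3.75

n ≈ 3.75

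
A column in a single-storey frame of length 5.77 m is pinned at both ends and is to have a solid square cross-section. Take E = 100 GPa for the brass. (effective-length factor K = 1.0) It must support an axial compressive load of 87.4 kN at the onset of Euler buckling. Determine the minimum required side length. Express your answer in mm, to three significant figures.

L_e = K·L = 1 × 5.77 = 5.770 m
Required I = P_cr·L_e²/(π²E) = 8.740×10^4 × 5.770² / (π² × 1.00×10^11) = 2.948×10^-6 m⁴
I_req = 2.948×10^6 mm⁴
Solid square: I = a⁴/12  ⇒  a = (12I)^(1/4) = (12×2.948×10^6)^(1/4) = 77.1 mm

a ≈ 77.1 mm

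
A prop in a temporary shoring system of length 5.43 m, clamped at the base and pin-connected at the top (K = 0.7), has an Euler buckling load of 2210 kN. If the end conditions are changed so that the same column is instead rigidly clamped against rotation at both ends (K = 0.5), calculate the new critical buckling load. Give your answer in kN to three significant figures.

P_cr ≈ 4330 kN

P_cr ∝ 1/K², so P_cr,new = P_cr,old × (K_old/K_new)² = 2210 × (0.7/0.5)²
= 2210 × 1.960 = 4330 kN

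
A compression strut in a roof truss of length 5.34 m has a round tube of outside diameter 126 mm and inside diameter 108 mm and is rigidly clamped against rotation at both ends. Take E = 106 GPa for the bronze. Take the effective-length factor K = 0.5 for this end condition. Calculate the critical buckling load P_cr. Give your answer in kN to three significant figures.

d_o = 126 mm, d_i = 108 mm
I = π(d_o⁴ − d_i⁴)/64 = π(126⁴ − 108.0⁴)/64 = 5.694×10^6 mm⁴
I = 5.694×10^6 mm⁴ = 5.694×10^-6 m⁴
Effective length L_e = K·L = 0.5 × 5.34 = 2.670 m
P_cr = π²EI / L_e² = π² × 106×10⁹ × 5.694×10^-6 / 2.670² = 8.356×10^5 N

P_cr ≈ 836 kN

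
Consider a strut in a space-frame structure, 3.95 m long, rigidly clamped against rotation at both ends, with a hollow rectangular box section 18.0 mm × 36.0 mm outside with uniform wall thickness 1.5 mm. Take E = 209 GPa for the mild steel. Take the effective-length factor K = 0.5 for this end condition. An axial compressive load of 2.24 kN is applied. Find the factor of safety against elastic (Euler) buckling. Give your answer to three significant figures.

Inner dimensions: h_i = 36.0 − 2×1.5 = 33.00 mm, b_i = 18.0 − 2×1.5 = 15.00 mm
Weak-axis I_min = (h_o·b_o³ − h_i·b_i³)/12 with b_o = 18.0, b_i = 15.00 mm (shorter outer/inner sides).
I_min = (36.0×18.0³ − 33.00×15.00³)/12 = 8.215×10^3 mm⁴
I = 8.215×10^3 mm⁴ = 8.215×10^-9 m⁴
Effective length L_e = K·L = 0.5 × 3.95 = 1.975 m
P_cr = π²EI / L_e² = π² × 209×10⁹ × 8.215×10^-9 / 1.975² = 4.344×10^3 N
Factor of safety n = P_cr / P = 4.3442 / 2.24 = 1.94

n ≈ 1.94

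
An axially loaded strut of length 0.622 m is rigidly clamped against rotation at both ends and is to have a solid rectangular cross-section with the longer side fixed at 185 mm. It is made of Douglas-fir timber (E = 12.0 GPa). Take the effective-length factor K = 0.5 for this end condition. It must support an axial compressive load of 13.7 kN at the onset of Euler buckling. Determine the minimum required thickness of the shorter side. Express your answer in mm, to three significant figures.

b ≈ 8.99 mm

L_e = K·L = 0.5 × 0.622 = 0.3110 m
Required I = P_cr·L_e²/(π²E) = 1.370×10^4 × 0.3110² / (π² × 1.20×10^10) = 1.119×10^-8 m⁴
I_req = 1.119×10^4 mm⁴
Rectangle, weak axis: I_min = h·b³/12 with h = 185 mm fixed  ⇒  b = (12I/h)^(1/3) = 8.99 mm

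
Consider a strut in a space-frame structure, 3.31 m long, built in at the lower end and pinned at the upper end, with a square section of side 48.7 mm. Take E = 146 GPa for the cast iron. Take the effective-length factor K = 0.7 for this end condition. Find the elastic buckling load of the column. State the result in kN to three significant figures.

P_cr ≈ 126 kN

I = a⁴/12 = 48.7⁴/12 = 4.687×10^5 mm⁴
I = 4.687×10^5 mm⁴ = 4.687×10^-7 m⁴
Effective length L_e = K·L = 0.7 × 3.31 = 2.317 m
P_cr = π²EI / L_e² = π² × 146×10⁹ × 4.687×10^-7 / 2.317² = 1.258×10^5 N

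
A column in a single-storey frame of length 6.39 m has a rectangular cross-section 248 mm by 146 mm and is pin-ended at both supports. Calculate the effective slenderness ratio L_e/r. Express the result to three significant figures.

For a rectangle r_min = b/√12 = 146/√12 = 42.15 mm
L_e = K·L = 1 × 6.39 m = 6.390 m = 6390.0 mm
λ = L_e / r_min = 6390.0 / 42.15 = 152

λ ≈ 152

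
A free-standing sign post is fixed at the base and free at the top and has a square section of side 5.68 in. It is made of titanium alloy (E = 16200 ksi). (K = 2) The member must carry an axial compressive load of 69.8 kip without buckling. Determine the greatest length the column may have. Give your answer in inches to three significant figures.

I = a⁴/12 = 5.68⁴/12 = 86.74 in⁴
At the buckling limit P_cr = P = 6.980×10^4 lb
From P_cr = π²EI/(K·L)²:  L = (1/K)·√(π²EI/P_cr) = (1/2)·√(π²×1.62×10^7×86.74/6.980×10^4)
L = 223 in

L_max ≈ 223 in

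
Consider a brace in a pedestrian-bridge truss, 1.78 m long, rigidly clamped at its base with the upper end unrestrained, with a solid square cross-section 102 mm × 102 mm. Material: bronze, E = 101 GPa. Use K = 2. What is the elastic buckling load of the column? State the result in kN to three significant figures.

P_cr ≈ 709 kN

I = a⁴/12 = 102⁴/12 = 9.020×10^6 mm⁴
I = 9.020×10^6 mm⁴ = 9.020×10^-6 m⁴
Effective length L_e = K·L = 2 × 1.78 = 3.560 m
P_cr = π²EI / L_e² = π² × 101×10⁹ × 9.020×10^-6 / 3.560² = 7.095×10^5 N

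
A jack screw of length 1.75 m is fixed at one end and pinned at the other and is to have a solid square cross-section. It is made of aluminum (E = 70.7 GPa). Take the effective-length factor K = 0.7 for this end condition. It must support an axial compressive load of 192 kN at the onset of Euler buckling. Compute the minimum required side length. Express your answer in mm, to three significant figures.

L_e = K·L = 0.7 × 1.75 = 1.225 m
Required I = P_cr·L_e²/(π²E) = 1.920×10^5 × 1.225² / (π² × 7.07×10^10) = 4.129×10^-7 m⁴
I_req = 4.129×10^5 mm⁴
Solid square: I = a⁴/12  ⇒  a = (12I)^(1/4) = (12×4.129×10^5)^(1/4) = 47.2 mm

a ≈ 47.2 mm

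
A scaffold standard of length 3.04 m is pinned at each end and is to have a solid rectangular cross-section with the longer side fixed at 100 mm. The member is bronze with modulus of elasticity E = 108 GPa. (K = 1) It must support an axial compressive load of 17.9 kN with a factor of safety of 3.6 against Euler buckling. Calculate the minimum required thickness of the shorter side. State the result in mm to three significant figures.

Required P_cr = n·P = 3.6 × 17.9 = 64.44 kN
L_e = K·L = 1 × 3.04 = 3.040 m
Required I = P_cr·L_e²/(π²E) = 6.444×10^4 × 3.040² / (π² × 1.08×10^11) = 5.587×10^-7 m⁴
I_req = 5.587×10^5 mm⁴
Rectangle, weak axis: I_min = h·b³/12 with h = 100 mm fixed  ⇒  b = (12I/h)^(1/3) = 40.6 mm

b ≈ 40.6 mm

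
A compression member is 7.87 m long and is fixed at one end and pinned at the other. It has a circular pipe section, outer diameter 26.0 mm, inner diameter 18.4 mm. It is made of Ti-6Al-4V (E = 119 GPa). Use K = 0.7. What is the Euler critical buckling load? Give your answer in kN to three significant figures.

d_o = 26.0 mm, d_i = 18.4 mm
I = π(d_o⁴ − d_i⁴)/64 = π(26.0⁴ − 18.40⁴)/64 = 1.681×10^4 mm⁴
I = 1.681×10^4 mm⁴ = 1.681×10^-8 m⁴
Effective length L_e = K·L = 0.7 × 7.87 = 5.509 m
P_cr = π²EI / L_e² = π² × 119×10⁹ × 1.681×10^-8 / 5.509² = 650.3 N

P_cr ≈ 0.650 kN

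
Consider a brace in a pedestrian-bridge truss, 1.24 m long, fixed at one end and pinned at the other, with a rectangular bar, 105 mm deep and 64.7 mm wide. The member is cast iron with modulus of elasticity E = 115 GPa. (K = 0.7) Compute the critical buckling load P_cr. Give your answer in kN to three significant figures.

Buckling occurs about the weak axis: I_min = h·b³/12 with b = 64.7 mm (the shorter side).
I_min = 105×64.7³/12 = 2.370×10^6 mm⁴
I = 2.370×10^6 mm⁴ = 2.370×10^-6 m⁴
Effective length L_e = K·L = 0.7 × 1.24 = 0.8680 m
P_cr = π²EI / L_e² = π² × 115×10⁹ × 2.370×10^-6 / 0.8680² = 3.570×10^6 N

P_cr ≈ 3570 kN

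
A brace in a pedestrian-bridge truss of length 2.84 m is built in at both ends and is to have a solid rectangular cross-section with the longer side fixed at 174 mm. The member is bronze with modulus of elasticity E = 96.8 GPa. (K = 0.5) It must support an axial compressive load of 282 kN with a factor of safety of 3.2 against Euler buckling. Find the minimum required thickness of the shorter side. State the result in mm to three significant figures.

b ≈ 50.8 mm

Required P_cr = n·P = 3.2 × 282 = 902.4 kN
L_e = K·L = 0.5 × 2.84 = 1.420 m
Required I = P_cr·L_e²/(π²E) = 9.024×10^5 × 1.420² / (π² × 9.68×10^10) = 1.905×10^-6 m⁴
I_req = 1.905×10^6 mm⁴
Rectangle, weak axis: I_min = h·b³/12 with h = 174 mm fixed  ⇒  b = (12I/h)^(1/3) = 50.8 mm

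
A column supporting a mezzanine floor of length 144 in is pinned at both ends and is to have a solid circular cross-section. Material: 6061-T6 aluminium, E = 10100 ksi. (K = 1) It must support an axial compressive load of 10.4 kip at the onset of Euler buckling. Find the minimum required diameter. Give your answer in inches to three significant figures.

L_e = K·L = 1 × 144 = 144.0 in
Required I = P_cr·L_e²/(π²E) = 1.040×10^4 × 144.0² / (π² × 1.01×10^7) = 2.163 in⁴
Solid circle: I = πd⁴/64  ⇒  d = (64I/π)^(1/4) = (64×2.163/π)^(1/4) = 2.58 in

d ≈ 2.58 in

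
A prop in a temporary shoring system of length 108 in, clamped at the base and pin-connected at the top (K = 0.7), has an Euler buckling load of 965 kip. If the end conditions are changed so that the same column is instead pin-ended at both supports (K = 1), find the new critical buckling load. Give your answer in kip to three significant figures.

P_cr ≈ 473 kip

P_cr ∝ 1/K², so P_cr,new = P_cr,old × (K_old/K_new)² = 965 × (0.7/1)²
= 965 × 0.4900 = 473 kip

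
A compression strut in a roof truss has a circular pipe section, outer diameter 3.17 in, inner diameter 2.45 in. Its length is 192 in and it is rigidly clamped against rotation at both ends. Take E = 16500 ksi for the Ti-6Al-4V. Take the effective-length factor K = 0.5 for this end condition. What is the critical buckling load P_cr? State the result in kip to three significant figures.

d_o = 3.17 in, d_i = 2.45 in
I = π(d_o⁴ − d_i⁴)/64 = π(3.17⁴ − 2.450⁴)/64 = 3.188 in⁴
Effective length L_e = K·L = 0.5 × 192 = 96.00 in
P_cr = π²EI / L_e² = π² × 16500×10³ × 3.188 / 96.00² = 5.634×10^4 lb

P_cr ≈ 56.3 kip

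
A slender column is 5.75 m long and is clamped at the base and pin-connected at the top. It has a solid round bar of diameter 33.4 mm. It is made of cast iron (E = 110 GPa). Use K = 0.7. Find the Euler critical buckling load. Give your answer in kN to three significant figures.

P_cr ≈ 4.09 kN

I = πd⁴/64 = π×33.4⁴/64 = 6.109×10^4 mm⁴
I = 6.109×10^4 mm⁴ = 6.109×10^-8 m⁴
Effective length L_e = K·L = 0.7 × 5.75 = 4.025 m
P_cr = π²EI / L_e² = π² × 110×10⁹ × 6.109×10^-8 / 4.025² = 4.094×10^3 N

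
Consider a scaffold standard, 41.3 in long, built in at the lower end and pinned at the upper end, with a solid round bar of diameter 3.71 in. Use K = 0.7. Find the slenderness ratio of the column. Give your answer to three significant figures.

λ ≈ 31.2

I = πd⁴/64 = π×3.71⁴/64 = 9.300 in⁴
A = 10.81 in²;  r_min = √(I/A) = √(9.300/10.81) = 0.9275 in
L_e = K·L = 0.7 × 41.3 = 28.91 in
λ = L_e / r_min = 28.910 / 0.9275 = 31.2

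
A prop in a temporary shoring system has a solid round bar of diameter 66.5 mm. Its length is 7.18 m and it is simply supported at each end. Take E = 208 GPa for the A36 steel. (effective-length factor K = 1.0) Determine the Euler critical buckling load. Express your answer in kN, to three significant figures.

I = πd⁴/64 = π×66.5⁴/64 = 9.600×10^5 mm⁴
I = 9.600×10^5 mm⁴ = 9.600×10^-7 m⁴
Effective length L_e = K·L = 1 × 7.18 = 7.180 m
P_cr = π²EI / L_e² = π² × 208×10⁹ × 9.600×10^-7 / 7.180² = 3.823×10^4 N

P_cr ≈ 38.2 kN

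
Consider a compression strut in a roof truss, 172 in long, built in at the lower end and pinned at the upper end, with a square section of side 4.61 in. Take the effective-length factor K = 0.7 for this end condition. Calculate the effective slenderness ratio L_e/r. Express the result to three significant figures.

For a square r = a/√12 = 4.61/√12 = 1.331 in
L_e = K·L = 0.7 × 172 = 120.4 in
λ = L_e / r_min = 120.40 / 1.331 = 90.5

λ ≈ 90.5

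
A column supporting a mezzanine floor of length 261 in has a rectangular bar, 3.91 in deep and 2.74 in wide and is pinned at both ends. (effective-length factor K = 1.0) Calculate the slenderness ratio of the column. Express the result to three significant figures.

λ ≈ 330

For a rectangle r_min = b/√12 = 2.74/√12 = 0.7910 in
L_e = K·L = 1 × 261 = 261.0 in
λ = L_e / r_min = 261.00 / 0.7910 = 330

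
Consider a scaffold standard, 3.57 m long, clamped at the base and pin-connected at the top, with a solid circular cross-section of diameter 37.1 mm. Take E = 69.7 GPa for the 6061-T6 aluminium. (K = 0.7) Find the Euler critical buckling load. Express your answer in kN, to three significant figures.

I = πd⁴/64 = π×37.1⁴/64 = 9.300×10^4 mm⁴
I = 9.300×10^4 mm⁴ = 9.300×10^-8 m⁴
Effective length L_e = K·L = 0.7 × 3.57 = 2.499 m
P_cr = π²EI / L_e² = π² × 69.7×10⁹ × 9.300×10^-8 / 2.499² = 1.024×10^4 N

P_cr ≈ 10.2 kN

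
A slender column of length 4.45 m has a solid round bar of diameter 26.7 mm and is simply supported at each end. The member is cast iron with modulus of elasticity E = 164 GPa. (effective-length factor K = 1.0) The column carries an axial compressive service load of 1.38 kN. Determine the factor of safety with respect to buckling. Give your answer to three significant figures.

I = πd⁴/64 = π×26.7⁴/64 = 2.495×10^4 mm⁴
I = 2.495×10^4 mm⁴ = 2.495×10^-8 m⁴
Effective length L_e = K·L = 1 × 4.45 = 4.450 m
P_cr = π²EI / L_e² = π² × 164×10⁹ × 2.495×10^-8 / 4.450² = 2.039×10^3 N
Factor of safety n = P_cr / P = 2.0391 / 1.38 = 1.48

n ≈ 1.48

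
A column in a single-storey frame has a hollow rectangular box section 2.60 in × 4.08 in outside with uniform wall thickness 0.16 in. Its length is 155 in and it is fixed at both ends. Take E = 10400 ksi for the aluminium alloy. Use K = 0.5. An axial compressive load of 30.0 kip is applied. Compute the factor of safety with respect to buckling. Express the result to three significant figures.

n ≈ 1.29

Inner dimensions: h_i = 4.08 − 2×0.16 = 3.760 in, b_i = 2.60 − 2×0.16 = 2.280 in
Weak-axis I_min = (h_o·b_o³ − h_i·b_i³)/12 with b_o = 2.60, b_i = 2.280 in (shorter outer/inner sides).
I_min = (4.08×2.60³ − 3.760×2.280³)/12 = 2.262 in⁴
Effective length L_e = K·L = 0.5 × 155 = 77.50 in
P_cr = π²EI / L_e² = π² × 10400×10³ × 2.262 / 77.50² = 3.866×10^4 lb
Factor of safety n = P_cr / P = 38.658 / 30.0 = 1.29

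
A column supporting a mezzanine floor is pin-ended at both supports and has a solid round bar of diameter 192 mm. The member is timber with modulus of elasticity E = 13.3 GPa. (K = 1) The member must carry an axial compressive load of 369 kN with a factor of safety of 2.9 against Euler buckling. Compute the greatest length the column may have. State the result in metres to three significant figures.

I = πd⁴/64 = π×192⁴/64 = 6.671×10^7 mm⁴
I = 6.671×10^-5 m⁴
Required critical load P_cr = n·P = 2.9 × 369 = 1070 kN = 1.070×10^6 N
From P_cr = π²EI/(K·L)²:  L = (1/K)·√(π²EI/P_cr) = (1/1)·√(π²×1.33×10^10×6.671×10^-5/1.070×10^6)
L = 2.86 m

L_max ≈ 2.86 m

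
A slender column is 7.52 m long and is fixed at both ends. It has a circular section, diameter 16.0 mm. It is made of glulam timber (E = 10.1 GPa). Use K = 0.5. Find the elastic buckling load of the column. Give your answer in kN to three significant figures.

I = πd⁴/64 = π×16.0⁴/64 = 3.217×10^3 mm⁴
I = 3.217×10^3 mm⁴ = 3.217×10^-9 m⁴
Effective length L_e = K·L = 0.5 × 7.52 = 3.760 m
P_cr = π²EI / L_e² = π² × 10.1×10⁹ × 3.217×10^-9 / 3.760² = 22.68 N

P_cr ≈ 0.0227 kN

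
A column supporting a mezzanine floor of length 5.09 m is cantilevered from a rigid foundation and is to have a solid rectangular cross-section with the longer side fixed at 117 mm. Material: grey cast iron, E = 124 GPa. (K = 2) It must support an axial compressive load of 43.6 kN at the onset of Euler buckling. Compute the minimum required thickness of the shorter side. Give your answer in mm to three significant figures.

L_e = K·L = 2 × 5.09 = 10.18 m
Required I = P_cr·L_e²/(π²E) = 4.360×10^4 × 10.18² / (π² × 1.24×10^11) = 3.692×10^-6 m⁴
I_req = 3.692×10^6 mm⁴
Rectangle, weak axis: I_min = h·b³/12 with h = 117 mm fixed  ⇒  b = (12I/h)^(1/3) = 72.3 mm

b ≈ 72.3 mm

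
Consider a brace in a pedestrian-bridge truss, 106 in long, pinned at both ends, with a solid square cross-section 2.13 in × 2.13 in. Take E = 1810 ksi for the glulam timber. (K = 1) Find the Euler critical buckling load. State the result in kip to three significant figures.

P_cr ≈ 2.73 kip

I = a⁴/12 = 2.13⁴/12 = 1.715 in⁴
Effective length L_e = K·L = 1 × 106 = 106.0 in
P_cr = π²EI / L_e² = π² × 1810×10³ × 1.715 / 106.0² = 2.727×10^3 lb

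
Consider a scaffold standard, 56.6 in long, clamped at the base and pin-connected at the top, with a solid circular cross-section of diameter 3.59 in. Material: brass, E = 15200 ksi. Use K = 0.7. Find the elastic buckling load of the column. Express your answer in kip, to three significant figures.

I = πd⁴/64 = π×3.59⁴/64 = 8.154 in⁴
Effective length L_e = K·L = 0.7 × 56.6 = 39.62 in
P_cr = π²EI / L_e² = π² × 15200×10³ × 8.154 / 39.62² = 7.792×10^5 lb

P_cr ≈ 779 kip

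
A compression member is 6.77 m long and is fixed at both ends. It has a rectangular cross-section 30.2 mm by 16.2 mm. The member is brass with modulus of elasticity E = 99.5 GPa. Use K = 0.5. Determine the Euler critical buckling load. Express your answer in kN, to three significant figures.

P_cr ≈ 0.917 kN

Buckling occurs about the weak axis: I_min = h·b³/12 with b = 16.2 mm (the shorter side).
I_min = 30.2×16.2³/12 = 1.070×10^4 mm⁴
I = 1.070×10^4 mm⁴ = 1.070×10^-8 m⁴
Effective length L_e = K·L = 0.5 × 6.77 = 3.385 m
P_cr = π²EI / L_e² = π² × 99.5×10⁹ × 1.070×10^-8 / 3.385² = 917.0 N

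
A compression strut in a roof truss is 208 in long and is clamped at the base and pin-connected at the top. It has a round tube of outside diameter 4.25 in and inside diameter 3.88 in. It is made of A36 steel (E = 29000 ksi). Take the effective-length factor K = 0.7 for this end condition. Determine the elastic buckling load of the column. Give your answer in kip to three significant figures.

P_cr ≈ 66.0 kip

d_o = 4.25 in, d_i = 3.88 in
I = π(d_o⁴ − d_i⁴)/64 = π(4.25⁴ − 3.880⁴)/64 = 4.890 in⁴
Effective length L_e = K·L = 0.7 × 208 = 145.6 in
P_cr = π²EI / L_e² = π² × 29000×10³ × 4.890 / 145.6² = 6.602×10^4 lb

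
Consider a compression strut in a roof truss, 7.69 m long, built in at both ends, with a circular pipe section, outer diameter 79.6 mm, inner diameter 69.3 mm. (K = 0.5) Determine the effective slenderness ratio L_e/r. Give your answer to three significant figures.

λ ≈ 146

d_o = 79.6 mm, d_i = 69.3 mm
I = π(d_o⁴ − d_i⁴)/64 = π(79.6⁴ − 69.30⁴)/64 = 8.386×10^5 mm⁴
A = 1.205×10^3 mm²;  r_min = √(I/A) = √(8.386×10^5/1.205×10^3) = 26.38 mm
L_e = K·L = 0.5 × 7.69 m = 3.845 m = 3845.0 mm
λ = L_e / r_min = 3845.0 / 26.38 = 146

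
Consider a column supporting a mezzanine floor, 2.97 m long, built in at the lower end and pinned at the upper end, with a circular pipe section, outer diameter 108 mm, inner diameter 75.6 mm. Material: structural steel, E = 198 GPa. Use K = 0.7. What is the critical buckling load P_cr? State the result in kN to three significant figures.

P_cr ≈ 2290 kN

d_o = 108 mm, d_i = 75.6 mm
I = π(d_o⁴ − d_i⁴)/64 = π(108⁴ − 75.60⁴)/64 = 5.075×10^6 mm⁴
I = 5.075×10^6 mm⁴ = 5.075×10^-6 m⁴
Effective length L_e = K·L = 0.7 × 2.97 = 2.079 m
P_cr = π²EI / L_e² = π² × 198×10⁹ × 5.075×10^-6 / 2.079² = 2.294×10^6 N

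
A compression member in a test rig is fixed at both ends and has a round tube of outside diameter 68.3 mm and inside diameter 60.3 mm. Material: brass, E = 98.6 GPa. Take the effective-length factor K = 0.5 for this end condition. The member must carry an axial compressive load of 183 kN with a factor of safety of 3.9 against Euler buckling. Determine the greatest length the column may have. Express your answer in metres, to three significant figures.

L_max ≈ 1.51 m

d_o = 68.3 mm, d_i = 60.3 mm
I = π(d_o⁴ − d_i⁴)/64 = π(68.3⁴ − 60.30⁴)/64 = 4.192×10^5 mm⁴
I = 4.192×10^-7 m⁴
Required critical load P_cr = n·P = 3.9 × 183 = 713.7 kN = 7.137×10^5 N
From P_cr = π²EI/(K·L)²:  L = (1/K)·√(π²EI/P_cr) = (1/0.5)·√(π²×9.86×10^10×4.192×10^-7/7.137×10^5)
L = 1.51 m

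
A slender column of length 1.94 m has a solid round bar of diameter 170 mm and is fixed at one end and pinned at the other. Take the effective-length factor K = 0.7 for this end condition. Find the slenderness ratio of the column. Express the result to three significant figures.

λ ≈ 32.0

I = πd⁴/64 = π×170⁴/64 = 4.100×10^7 mm⁴
A = 2.270×10^4 mm²;  r_min = √(I/A) = √(4.100×10^7/2.270×10^4) = 42.50 mm
L_e = K·L = 0.7 × 1.94 m = 1.358 m = 1358.0 mm
λ = L_e / r_min = 1358.0 / 42.50 = 32.0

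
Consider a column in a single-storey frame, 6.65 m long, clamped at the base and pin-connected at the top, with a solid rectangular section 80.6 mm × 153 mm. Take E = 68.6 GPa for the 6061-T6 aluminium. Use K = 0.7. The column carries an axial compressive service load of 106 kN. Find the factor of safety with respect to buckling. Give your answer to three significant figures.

n ≈ 1.97

Buckling occurs about the weak axis: I_min = h·b³/12 with b = 80.6 mm (the shorter side).
I_min = 153×80.6³/12 = 6.676×10^6 mm⁴
I = 6.676×10^6 mm⁴ = 6.676×10^-6 m⁴
Effective length L_e = K·L = 0.7 × 6.65 = 4.655 m
P_cr = π²EI / L_e² = π² × 68.6×10⁹ × 6.676×10^-6 / 4.655² = 2.086×10^5 N
Factor of safety n = P_cr / P = 208.59 / 106 = 1.97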